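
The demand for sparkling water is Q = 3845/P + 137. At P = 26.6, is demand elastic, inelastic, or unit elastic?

inelastic

At P = 26.6, Q = 281.5489.
dQ/dP = −3845/P² = −5.4342.
Point elasticity E = (dQ/dP)·(P/Q) = -5.4342 × 26.6/281.5489 ≈ -0.513.
|E| ≈ 0.513 < 1, so demand is inelastic.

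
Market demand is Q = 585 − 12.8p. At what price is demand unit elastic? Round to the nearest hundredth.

For linear demand Q = a − bp, E = −bp/(a − bp). |E| = 1 ⇒ bp = a − bp ⇒ p = a/(2b).
p = 585/(2·12.8) ≈ 22.85.

22.85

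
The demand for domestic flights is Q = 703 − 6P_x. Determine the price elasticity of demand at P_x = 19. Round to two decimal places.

At P_x = 19, Q = 589.
dQ/dP_x = −6.
Point elasticity E = (dQ/dP_x)·(P_x/Q) = -6 × 19/589 ≈ -0.19.
|E| < 1, so demand is inelastic at this price.

-0.19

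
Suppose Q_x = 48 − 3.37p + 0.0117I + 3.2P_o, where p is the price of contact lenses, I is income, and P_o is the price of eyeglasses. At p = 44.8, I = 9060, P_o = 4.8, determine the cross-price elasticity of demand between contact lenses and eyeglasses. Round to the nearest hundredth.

At the given point, Q_x = 48 − 3.37(44.8) + 0.0117(9060) + 3.2(4.8) = 48 − 150.976 + 106.002 + 15.36 = 18.386.
∂Q_x/∂P_o = +3.2, so E_xy = 3.2·(4.8/18.386) ≈ 0.84.
E_xy > 0: the goods are substitutes.

0.84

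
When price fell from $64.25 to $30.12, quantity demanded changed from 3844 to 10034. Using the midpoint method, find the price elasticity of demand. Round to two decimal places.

%Δq = (10034 − 3844)/[(3844 + 10034)/2] = 6190/6939 ≈ 0.8921.
%ΔP = (30.12 − 64.25)/[(64.25 + 30.12)/2] = -34.13/47.185 ≈ -0.7233.
Arc elasticity E = %Δq/%ΔP ≈ 0.8921/-0.7233 ≈ -1.23.
|E| > 1: demand is elastic over this range.

-1.23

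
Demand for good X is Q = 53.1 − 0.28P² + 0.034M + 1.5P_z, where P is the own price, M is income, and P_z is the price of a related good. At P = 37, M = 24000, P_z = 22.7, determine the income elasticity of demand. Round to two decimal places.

1.57

Substituting, Q = 53.1 − 0.28(37)² + 0.034(24000) + 1.5(22.7) = 53.1 − 383.32 + 816 + 34.05 = 519.83.
∂Q/∂M = +0.034, so E_I = 0.034·(24000/519.83) ≈ 1.57.
E_I > 1: normal good (luxury).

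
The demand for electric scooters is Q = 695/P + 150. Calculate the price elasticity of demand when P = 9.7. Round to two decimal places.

At P = 9.7, Q = 221.6495.
dQ/dP = −695/P² = −7.3865.
Point elasticity E = (dQ/dP)·(P/Q) = -7.3865 × 9.7/221.6495 ≈ -0.32.
|E| < 1, so demand is inelastic at this price.

-0.32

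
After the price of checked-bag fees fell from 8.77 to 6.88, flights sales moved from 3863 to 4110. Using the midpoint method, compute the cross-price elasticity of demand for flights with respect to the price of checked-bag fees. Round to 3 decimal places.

%ΔQ_x = (4110 − 3863)/[(3863+4110)/2] = 247/3986.5 ≈ 0.0620.
%ΔP_y = (6.88 − 8.77)/[(8.77+6.88)/2] ≈ -0.2415.
E_xy = 0.0620/-0.2415 ≈ -0.257.
E_xy < 0, so flights and checked-bag fees are complements.

-0.257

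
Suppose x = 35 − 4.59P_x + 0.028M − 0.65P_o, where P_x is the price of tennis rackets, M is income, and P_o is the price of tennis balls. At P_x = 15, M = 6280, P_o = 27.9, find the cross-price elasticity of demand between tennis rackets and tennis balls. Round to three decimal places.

x = 35 − 4.59(15) + 0.028(6280) − 0.65(27.9) = 35 − 68.85 + 175.84 − 18.135 = 123.855.
∂x/∂P_o = −0.65, so E_xy = -0.65·(27.9/123.855) ≈ -0.146.
E_xy < 0: the goods are complements.

-0.146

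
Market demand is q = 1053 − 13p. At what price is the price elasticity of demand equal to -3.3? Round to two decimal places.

Set −bp/(a − bp) = −3.3 ⇒ bp = 3.3(a − bp) ⇒ bp(1+3.3) = 3.3·a.
p = 3.3·1053/(13·4.3) ≈ 62.16.

62.16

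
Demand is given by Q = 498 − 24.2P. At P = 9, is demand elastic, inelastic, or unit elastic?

inelastic

At P = 9, Q = 280.2.
dQ/dP = −24.2.
Point elasticity E = (dQ/dP)·(P/Q) = -24.2 × 9/280.2 ≈ -0.777.
|E| ≈ 0.777 < 1, so demand is inelastic.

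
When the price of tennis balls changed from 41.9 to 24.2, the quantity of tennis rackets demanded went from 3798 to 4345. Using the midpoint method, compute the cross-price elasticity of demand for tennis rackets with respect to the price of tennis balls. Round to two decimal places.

-0.25

%ΔQ_x = (4345 − 3798)/[(3798+4345)/2] = 547/4071.5 ≈ 0.1343.
%ΔP_y = (24.2 − 41.9)/[(41.9+24.2)/2] ≈ -0.5356.
E_xy = 0.1343/-0.5356 ≈ -0.25.
E_xy < 0, so tennis rackets and tennis balls are complements.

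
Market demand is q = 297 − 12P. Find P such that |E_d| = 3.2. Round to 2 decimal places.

18.86

Set −bP/(a − bP) = −3.2 ⇒ bP = 3.2(a − bP) ⇒ bP(1+3.2) = 3.2·a.
P = 3.2·297/(12·4.2) ≈ 18.86.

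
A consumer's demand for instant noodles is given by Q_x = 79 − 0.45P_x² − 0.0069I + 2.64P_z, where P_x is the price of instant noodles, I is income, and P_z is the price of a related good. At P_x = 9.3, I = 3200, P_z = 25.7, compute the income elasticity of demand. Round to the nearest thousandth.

-0.257

First evaluate Q_x: 79 − 0.45(9.3)² − 0.0069(3200) + 2.64(25.7) = 79 − 38.9205 − 22.08 + 67.848 = 85.8475.
∂Q_x/∂I = −0.0069, so E_I = -0.0069·(3200/85.8475) ≈ -0.257.
E_I < 0: inferior good.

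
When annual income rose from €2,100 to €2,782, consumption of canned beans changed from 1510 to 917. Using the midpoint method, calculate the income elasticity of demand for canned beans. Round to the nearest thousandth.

-1.749

%ΔQ = (917 − 1510)/[(1510+917)/2] = -593/1213.5 ≈ -0.4887.
%ΔI = (2,782 − 2,100)/[(2,100+2,782)/2] = 682/2441 ≈ 0.2794.
E_I = %ΔQ/%ΔI ≈ -1.749.
E_I < 0: inferior good.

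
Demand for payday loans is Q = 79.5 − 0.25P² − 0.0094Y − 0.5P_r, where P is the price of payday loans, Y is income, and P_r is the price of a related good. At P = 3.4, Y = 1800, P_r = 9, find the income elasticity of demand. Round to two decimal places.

At the given point, Q = 79.5 − 0.25(3.4)² − 0.0094(1800) − 0.5(9) = 79.5 − 2.89 − 16.92 − 4.5 = 55.19.
∂Q/∂Y = −0.0094, so E_I = -0.0094·(1800/55.19) ≈ -0.31.
E_I < 0: inferior good.

-0.31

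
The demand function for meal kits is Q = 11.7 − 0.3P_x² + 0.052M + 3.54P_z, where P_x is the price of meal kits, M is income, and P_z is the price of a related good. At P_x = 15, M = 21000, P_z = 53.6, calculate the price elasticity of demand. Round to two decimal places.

Evaluating quantity at (P_x, M, P_z) gives Q = 11.7 − 0.3(15)² + 0.052(21000) + 3.54(53.6) = 11.7 − 67.5 + 1092 + 189.744 = 1225.944.
∂Q/∂P_x = −2·0.3·P_x = -9, so E_p = -9·(15/1225.944) ≈ -0.11.
|E_p| < 1: demand is inelastic.

-0.11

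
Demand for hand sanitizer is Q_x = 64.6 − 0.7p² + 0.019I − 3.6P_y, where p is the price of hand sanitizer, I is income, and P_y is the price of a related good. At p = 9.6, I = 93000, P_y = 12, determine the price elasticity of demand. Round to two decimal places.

Q_x = 64.6 − 0.7(9.6)² + 0.019(93000) − 3.6(12) = 64.6 − 64.512 + 1767 − 43.2 = 1723.888.
∂Q_x/∂p = −2·0.7·p = -13.44, so E_p = -13.44·(9.6/1723.888) ≈ -0.07.
|E_p| < 1: demand is inelastic.

-0.07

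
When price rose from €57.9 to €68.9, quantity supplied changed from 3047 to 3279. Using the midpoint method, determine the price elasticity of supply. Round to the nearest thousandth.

0.423

%Δq = (3279 − 3047)/[(3047 + 3279)/2] = 232/3163 ≈ 0.0733.
%ΔP = (68.9 − 57.9)/[(57.9 + 68.9)/2] = 11/63.4 ≈ 0.1735.
Arc elasticity E = %Δq/%ΔP ≈ 0.0733/0.1735 ≈ 0.423.
|E| < 1: supply is inelastic over this range.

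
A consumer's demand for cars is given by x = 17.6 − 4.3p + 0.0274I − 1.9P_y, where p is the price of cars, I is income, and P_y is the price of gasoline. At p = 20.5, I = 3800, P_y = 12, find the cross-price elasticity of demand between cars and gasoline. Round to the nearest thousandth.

Evaluating quantity at (p, I, P_y) gives x = 17.6 − 4.3(20.5) + 0.0274(3800) − 1.9(12) = 17.6 − 88.15 + 104.12 − 22.8 = 10.77.
∂x/∂P_y = −1.9, so E_xy = -1.9·(12/10.77) ≈ -2.117.
E_xy < 0: the goods are complements.

-2.117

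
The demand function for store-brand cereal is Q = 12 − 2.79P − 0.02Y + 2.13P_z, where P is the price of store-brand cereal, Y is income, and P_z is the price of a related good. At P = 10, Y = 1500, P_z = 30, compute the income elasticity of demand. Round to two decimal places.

-1.67

Evaluating quantity at (P, Y, P_z) gives Q = 12 − 2.79(10) − 0.02(1500) + 2.13(30) = 12 − 27.9 − 30 + 63.9 = 18.
∂Q/∂Y = −0.02, so E_I = -0.02·(1500/18) ≈ -1.67.
E_I < 0: inferior good.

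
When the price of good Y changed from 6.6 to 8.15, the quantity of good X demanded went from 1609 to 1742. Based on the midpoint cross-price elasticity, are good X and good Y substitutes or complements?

substitutes

%ΔQ_x = (1742 − 1609)/[(1609+1742)/2] = 133/1675.5 ≈ 0.0794.
%ΔP_y = (8.15 − 6.6)/[(6.6+8.15)/2] ≈ 0.2102.
E_xy = 0.0794/0.2102 ≈ 0.378.
E_xy > 0, so the goods are substitutes.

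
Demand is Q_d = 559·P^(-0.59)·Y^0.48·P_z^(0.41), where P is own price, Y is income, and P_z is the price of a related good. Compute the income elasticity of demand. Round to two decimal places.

For a Cobb–Douglas (constant-elasticity) form Q_d = A·Y^α·…, the elasticity with respect to Y equals the exponent α at every point.
Here the exponent on Y is 0.48, so the income elasticity of demand is 0.48.

0.48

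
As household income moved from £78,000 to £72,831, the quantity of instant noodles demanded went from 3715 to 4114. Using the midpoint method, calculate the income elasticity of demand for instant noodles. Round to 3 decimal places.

%ΔQ = (4114 − 3715)/[(3715+4114)/2] = 399/3914.5 ≈ 0.1019.
%ΔI = (72,831 − 78,000)/[(78,000+72,831)/2] = -5169/75415.5 ≈ -0.0685.
E_I = %ΔQ/%ΔI ≈ -1.487.
E_I < 0: inferior good.

-1.487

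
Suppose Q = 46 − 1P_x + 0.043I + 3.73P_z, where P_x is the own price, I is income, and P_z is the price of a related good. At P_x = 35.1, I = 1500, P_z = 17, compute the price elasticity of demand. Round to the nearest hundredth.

-0.25

Evaluating quantity at (P_x, I, P_z) gives Q = 46 − 1(35.1) + 0.043(1500) + 3.73(17) = 46 − 35.1 + 64.5 + 63.41 = 138.81.
∂Q/∂P_x = −1, so E_p = (−1)·(35.1/138.81) ≈ -0.25.
|E_p| < 1: demand is inelastic.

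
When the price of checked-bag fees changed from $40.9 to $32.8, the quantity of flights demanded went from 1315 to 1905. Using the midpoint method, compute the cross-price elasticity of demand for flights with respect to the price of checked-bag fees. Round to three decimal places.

-1.667

%ΔQ_x = (1905 − 1315)/[(1315+1905)/2] = 590/1610 ≈ 0.3665.
%ΔP_y = (32.8 − 40.9)/[(40.9+32.8)/2] ≈ -0.2198.
E_xy = 0.3665/-0.2198 ≈ -1.667.
E_xy < 0, so flights and checked-bag fees are complements.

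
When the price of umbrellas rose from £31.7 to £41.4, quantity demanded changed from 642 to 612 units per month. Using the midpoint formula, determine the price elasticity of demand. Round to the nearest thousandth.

%ΔQ = (612 − 642)/[(642 + 612)/2] = -30/627 ≈ -0.0478.
%Δp = (41.4 − 31.7)/[(31.7 + 41.4)/2] = 9.7/36.55 ≈ 0.2654.
Arc elasticity E = %ΔQ/%Δp ≈ -0.0478/0.2654 ≈ -0.180.
|E| < 1: demand is inelastic over this range.

-0.180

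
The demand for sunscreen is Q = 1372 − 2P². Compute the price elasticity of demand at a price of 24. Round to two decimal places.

At P = 24, Q = 220.
dQ/dP = −2·2·P = −96.
Point elasticity E = (dQ/dP)·(P/Q) = -96 × 24/220 ≈ -10.47.
|E| > 1, so demand is elastic at this price.

-10.47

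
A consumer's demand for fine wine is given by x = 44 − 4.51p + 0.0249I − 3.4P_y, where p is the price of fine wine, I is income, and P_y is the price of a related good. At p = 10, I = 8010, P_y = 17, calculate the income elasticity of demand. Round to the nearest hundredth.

At the given point, x = 44 − 4.51(10) + 0.0249(8010) − 3.4(17) = 44 − 45.1 + 199.449 − 57.8 = 140.549.
∂x/∂I = +0.0249, so E_I = 0.0249·(8010/140.549) ≈ 1.42.
E_I > 1: normal good (luxury).

1.42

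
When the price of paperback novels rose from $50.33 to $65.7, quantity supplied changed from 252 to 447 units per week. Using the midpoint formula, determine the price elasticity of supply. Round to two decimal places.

2.11

%ΔQ = (447 − 252)/[(252 + 447)/2] = 195/349.5 ≈ 0.5579.
%Δp = (65.7 − 50.33)/[(50.33 + 65.7)/2] = 15.37/58.015 ≈ 0.2649.
Arc elasticity E = %ΔQ/%Δp ≈ 0.5579/0.2649 ≈ 2.11.
|E| > 1: supply is elastic over this range.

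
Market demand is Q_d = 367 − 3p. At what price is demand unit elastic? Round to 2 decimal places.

61.17

For linear demand Q_d = a − bp, E = −bp/(a − bp). |E| = 1 ⇒ bp = a − bp ⇒ p = a/(2b).
p = 367/(2·3) ≈ 61.17.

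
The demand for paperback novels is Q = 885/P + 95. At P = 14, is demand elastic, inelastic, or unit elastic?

At P = 14, Q = 158.2143.
dQ/dP = −885/P² = −4.5153.
Point elasticity E = (dQ/dP)·(P/Q) = -4.5153 × 14/158.2143 ≈ -0.400.
|E| ≈ 0.400 < 1, so demand is inelastic.

inelastic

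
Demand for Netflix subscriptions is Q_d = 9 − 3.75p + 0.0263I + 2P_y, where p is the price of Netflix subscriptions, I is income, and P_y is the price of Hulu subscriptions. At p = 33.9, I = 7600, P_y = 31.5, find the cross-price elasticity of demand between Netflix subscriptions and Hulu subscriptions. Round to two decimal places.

First evaluate Q_d: 9 − 3.75(33.9) + 0.0263(7600) + 2(31.5) = 9 − 127.125 + 199.88 + 63 = 144.755.
∂Q_d/∂P_y = +2, so E_xy = 2·(31.5/144.755) ≈ 0.44.
E_xy > 0: the goods are substitutes.

0.44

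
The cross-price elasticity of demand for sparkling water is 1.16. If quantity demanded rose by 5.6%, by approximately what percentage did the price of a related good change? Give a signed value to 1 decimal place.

4.8

%ΔQ ≈ E × %ΔP_y ⇒ %ΔP_y = %ΔQ / E = (5.6%)/(1.16) ≈ 4.8%.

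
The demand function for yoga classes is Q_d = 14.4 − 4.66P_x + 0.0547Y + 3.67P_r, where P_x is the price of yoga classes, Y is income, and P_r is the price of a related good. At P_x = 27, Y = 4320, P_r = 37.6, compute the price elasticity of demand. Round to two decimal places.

Evaluating quantity at (P_x, Y, P_r) gives Q_d = 14.4 − 4.66(27) + 0.0547(4320) + 3.67(37.6) = 14.4 − 125.82 + 236.304 + 137.992 = 262.876.
∂Q_d/∂P_x = −4.66, so E_p = (−4.66)·(27/262.876) ≈ -0.48.
|E_p| < 1: demand is inelastic.

-0.48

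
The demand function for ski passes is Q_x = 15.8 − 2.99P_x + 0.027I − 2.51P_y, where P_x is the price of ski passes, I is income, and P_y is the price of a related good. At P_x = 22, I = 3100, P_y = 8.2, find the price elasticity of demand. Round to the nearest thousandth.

Evaluating quantity at (P_x, I, P_y) gives Q_x = 15.8 − 2.99(22) + 0.027(3100) − 2.51(8.2) = 15.8 − 65.78 + 83.7 − 20.582 = 13.138.
∂Q_x/∂P_x = −2.99, so E_p = (−2.99)·(22/13.138) ≈ -5.007.
|E_p| > 1: demand is elastic.

-5.007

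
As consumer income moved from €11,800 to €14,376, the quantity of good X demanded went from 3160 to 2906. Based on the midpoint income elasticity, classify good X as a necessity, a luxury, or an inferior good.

%ΔQ = (2906 − 3160)/[(3160+2906)/2] = -254/3033 ≈ -0.0837.
%ΔY = (14,376 − 11,800)/[(11,800+14,376)/2] = 2576/13088 ≈ 0.1968.
E_I = %ΔQ/%ΔY ≈ -0.425.
E_I < 0: inferior good.

inferior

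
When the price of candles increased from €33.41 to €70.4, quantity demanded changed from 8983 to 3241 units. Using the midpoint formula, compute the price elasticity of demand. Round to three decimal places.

%ΔQ = (3241 − 8983)/[(8983 + 3241)/2] = -5742/6112 ≈ -0.9395.
%Δp = (70.4 − 33.41)/[(33.41 + 70.4)/2] = 36.99/51.905 ≈ 0.7126.
Arc elasticity E = %ΔQ/%Δp ≈ -0.9395/0.7126 ≈ -1.318.
|E| > 1: demand is elastic over this range.

-1.318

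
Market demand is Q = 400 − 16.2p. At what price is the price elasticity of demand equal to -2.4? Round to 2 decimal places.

17.43

Set −bp/(a − bp) = −2.4 ⇒ bp = 2.4(a − bp) ⇒ bp(1+2.4) = 2.4·a.
p = 2.4·400/(16.2·3.4) ≈ 17.43.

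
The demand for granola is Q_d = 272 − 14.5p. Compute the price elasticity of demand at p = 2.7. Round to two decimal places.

At p = 2.7, Q_d = 232.85.
dQ_d/dp = −14.5.
Point elasticity E = (dQ_d/dp)·(p/Q_d) = -14.5 × 2.7/232.85 ≈ -0.17.
|E| < 1, so demand is inelastic at this price.

-0.17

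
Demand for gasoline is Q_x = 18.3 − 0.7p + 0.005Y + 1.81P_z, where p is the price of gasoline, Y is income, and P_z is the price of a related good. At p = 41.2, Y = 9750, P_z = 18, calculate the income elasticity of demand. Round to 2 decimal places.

0.69

Evaluating quantity at (p, Y, P_z) gives Q_x = 18.3 − 0.7(41.2) + 0.005(9750) + 1.81(18) = 18.3 − 28.84 + 48.75 + 32.58 = 70.79.
∂Q_x/∂Y = +0.005, so E_I = 0.005·(9750/70.79) ≈ 0.69.
E_I ∈ (0,1): normal good (necessity).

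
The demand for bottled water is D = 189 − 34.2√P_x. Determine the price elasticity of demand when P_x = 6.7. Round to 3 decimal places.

-0.441

At P_x = 6.7, D = 100.4755.
dD/dP_x = −34.2/(2√P_x) = −34.2/(2·2.5884).
Point elasticity E = (dD/dP_x)·(P_x/D) = -6.6063 × 6.7/100.4755 ≈ -0.441.
|E| < 1, so demand is inelastic at this price.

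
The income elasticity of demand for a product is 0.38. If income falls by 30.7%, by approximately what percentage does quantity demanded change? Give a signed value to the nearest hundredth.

-11.67

%ΔQ ≈ E × %ΔI = (0.38) × (-30.7%) ≈ -11.67%.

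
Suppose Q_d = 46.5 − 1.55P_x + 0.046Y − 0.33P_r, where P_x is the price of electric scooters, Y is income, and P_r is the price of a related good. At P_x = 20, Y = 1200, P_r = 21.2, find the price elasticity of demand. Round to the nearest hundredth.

-0.49

At the given point, Q_d = 46.5 − 1.55(20) + 0.046(1200) − 0.33(21.2) = 46.5 − 31 + 55.2 − 6.996 = 63.704.
∂Q_d/∂P_x = −1.55, so E_p = (−1.55)·(20/63.704) ≈ -0.49.
|E_p| < 1: demand is inelastic.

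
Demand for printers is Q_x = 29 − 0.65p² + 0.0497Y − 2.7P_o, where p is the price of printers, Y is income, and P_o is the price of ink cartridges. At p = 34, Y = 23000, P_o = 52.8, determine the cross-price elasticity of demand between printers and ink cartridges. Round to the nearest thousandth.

-0.513

Q_x = 29 − 0.65(34)² + 0.0497(23000) − 2.7(52.8) = 29 − 751.4 + 1143.1 − 142.56 = 278.14.
∂Q_x/∂P_o = −2.7, so E_xy = -2.7·(52.8/278.14) ≈ -0.513.
E_xy < 0: the goods are complements.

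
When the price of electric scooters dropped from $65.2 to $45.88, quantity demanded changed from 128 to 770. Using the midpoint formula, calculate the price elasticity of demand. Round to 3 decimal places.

%Δq = (770 − 128)/[(128 + 770)/2] = 642/449 ≈ 1.4298.
%Δp = (45.88 − 65.2)/[(65.2 + 45.88)/2] = -19.32/55.54 ≈ -0.3479.
Arc elasticity E = %Δq/%Δp ≈ 1.4298/-0.3479 ≈ -4.110.
|E| > 1: demand is elastic over this range.

-4.110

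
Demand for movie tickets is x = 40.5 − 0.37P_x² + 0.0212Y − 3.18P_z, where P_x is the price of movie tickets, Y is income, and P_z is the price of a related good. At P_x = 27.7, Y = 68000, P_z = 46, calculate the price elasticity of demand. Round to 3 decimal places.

Substituting, x = 40.5 − 0.37(27.7)² + 0.0212(68000) − 3.18(46) = 40.5 − 283.8973 + 1441.6 − 146.28 = 1051.9227.
∂x/∂P_x = −2·0.37·P_x = -20.498, so E_p = -20.498·(27.7/1051.9227) ≈ -0.540.
|E_p| < 1: demand is inelastic.

-0.540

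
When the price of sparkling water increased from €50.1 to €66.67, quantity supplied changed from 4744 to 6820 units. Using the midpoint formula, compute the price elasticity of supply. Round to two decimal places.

%Δq = (6820 − 4744)/[(4744 + 6820)/2] = 2076/5782 ≈ 0.3590.
%ΔP = (66.67 − 50.1)/[(50.1 + 66.67)/2] = 16.57/58.385 ≈ 0.2838.
Arc elasticity E = %Δq/%ΔP ≈ 0.3590/0.2838 ≈ 1.27.
|E| > 1: supply is elastic over this range.

1.27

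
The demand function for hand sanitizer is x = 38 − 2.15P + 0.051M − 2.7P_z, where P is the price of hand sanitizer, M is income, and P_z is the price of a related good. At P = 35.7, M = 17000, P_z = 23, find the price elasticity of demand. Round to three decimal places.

At the given point, x = 38 − 2.15(35.7) + 0.051(17000) − 2.7(23) = 38 − 76.755 + 867 − 62.1 = 766.145.
∂x/∂P = −2.15, so E_p = (−2.15)·(35.7/766.145) ≈ -0.100.
|E_p| < 1: demand is inelastic.

-0.100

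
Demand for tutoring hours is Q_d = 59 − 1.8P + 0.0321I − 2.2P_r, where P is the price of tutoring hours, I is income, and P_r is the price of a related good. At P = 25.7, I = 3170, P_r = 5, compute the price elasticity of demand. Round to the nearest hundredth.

-0.45

Evaluating quantity at (P, I, P_r) gives Q_d = 59 − 1.8(25.7) + 0.0321(3170) − 2.2(5) = 59 − 46.26 + 101.757 − 11 = 103.497.
∂Q_d/∂P = −1.8, so E_p = (−1.8)·(25.7/103.497) ≈ -0.45.
|E_p| < 1: demand is inelastic.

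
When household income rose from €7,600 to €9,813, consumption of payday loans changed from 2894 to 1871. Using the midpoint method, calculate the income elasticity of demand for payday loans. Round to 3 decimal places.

-1.689

%ΔQ = (1871 − 2894)/[(2894+1871)/2] = -1023/2382.5 ≈ -0.4294.
%ΔI = (9,813 − 7,600)/[(7,600+9,813)/2] = 2213/8706.5 ≈ 0.2542.
E_I = %ΔQ/%ΔI ≈ -1.689.
E_I < 0: inferior good.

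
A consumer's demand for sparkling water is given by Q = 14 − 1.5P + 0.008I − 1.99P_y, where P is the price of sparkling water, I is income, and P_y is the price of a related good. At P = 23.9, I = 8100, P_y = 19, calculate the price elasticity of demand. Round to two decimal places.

-6.97

At the given point, Q = 14 − 1.5(23.9) + 0.008(8100) − 1.99(19) = 14 − 35.85 + 64.8 − 37.81 = 5.14.
∂Q/∂P = −1.5, so E_p = (−1.5)·(23.9/5.14) ≈ -6.97.
|E_p| > 1: demand is elastic.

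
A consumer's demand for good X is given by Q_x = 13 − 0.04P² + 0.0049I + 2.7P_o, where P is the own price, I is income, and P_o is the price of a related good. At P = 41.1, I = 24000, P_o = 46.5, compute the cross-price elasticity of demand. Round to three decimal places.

0.666

First evaluate Q_x: 13 − 0.04(41.1)² + 0.0049(24000) + 2.7(46.5) = 13 − 67.5684 + 117.6 + 125.55 = 188.5816.
∂Q_x/∂P_o = +2.7, so E_xy = 2.7·(46.5/188.5816) ≈ 0.666.
E_xy > 0: the goods are substitutes.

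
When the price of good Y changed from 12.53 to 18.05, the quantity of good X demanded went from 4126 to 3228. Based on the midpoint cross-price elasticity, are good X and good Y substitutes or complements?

complements

%ΔQ_x = (3228 − 4126)/[(4126+3228)/2] = -898/3677 ≈ -0.2442.
%ΔP_y = (18.05 − 12.53)/[(12.53+18.05)/2] ≈ 0.3610.
E_xy = -0.2442/0.3610 ≈ -0.676.
E_xy < 0, so the goods are complements.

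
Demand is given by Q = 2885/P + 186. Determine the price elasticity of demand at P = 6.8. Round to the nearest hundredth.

At P = 6.8, Q = 610.2647.
dQ/dP = −2885/P² = −62.3919.
Point elasticity E = (dQ/dP)·(P/Q) = -62.3919 × 6.8/610.2647 ≈ -0.70.
|E| < 1, so demand is inelastic at this price.

-0.70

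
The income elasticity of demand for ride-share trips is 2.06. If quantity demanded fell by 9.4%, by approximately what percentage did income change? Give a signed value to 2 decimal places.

%ΔQ ≈ E × %ΔI ⇒ %ΔI = %ΔQ / E = (-9.4%)/(2.06) ≈ -4.56%.

-4.56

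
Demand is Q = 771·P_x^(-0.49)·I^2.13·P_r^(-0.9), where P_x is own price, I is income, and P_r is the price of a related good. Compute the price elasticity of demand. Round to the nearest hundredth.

For a Cobb–Douglas (constant-elasticity) form Q = A·P_x^α·…, the elasticity with respect to P_x equals the exponent α at every point.
Here the exponent on P_x is -0.49, so the price elasticity of demand is -0.49.

-0.49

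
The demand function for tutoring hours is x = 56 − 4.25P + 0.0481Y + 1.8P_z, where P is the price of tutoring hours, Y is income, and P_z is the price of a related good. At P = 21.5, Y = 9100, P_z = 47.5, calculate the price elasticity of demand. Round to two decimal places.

-0.19

At the given point, x = 56 − 4.25(21.5) + 0.0481(9100) + 1.8(47.5) = 56 − 91.375 + 437.71 + 85.5 = 487.835.
∂x/∂P = −4.25, so E_p = (−4.25)·(21.5/487.835) ≈ -0.19.
|E_p| < 1: demand is inelastic.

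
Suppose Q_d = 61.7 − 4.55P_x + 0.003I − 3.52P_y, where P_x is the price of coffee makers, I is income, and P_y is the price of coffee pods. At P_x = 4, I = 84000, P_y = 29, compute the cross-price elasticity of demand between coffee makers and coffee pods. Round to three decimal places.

-0.528

First evaluate Q_d: 61.7 − 4.55(4) + 0.003(84000) − 3.52(29) = 61.7 − 18.2 + 252 − 102.08 = 193.42.
∂Q_d/∂P_y = −3.52, so E_xy = -3.52·(29/193.42) ≈ -0.528.
E_xy < 0: the goods are complements.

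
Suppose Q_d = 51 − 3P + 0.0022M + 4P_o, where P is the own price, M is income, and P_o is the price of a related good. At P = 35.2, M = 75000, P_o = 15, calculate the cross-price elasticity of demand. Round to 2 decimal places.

At the given point, Q_d = 51 − 3(35.2) + 0.0022(75000) + 4(15) = 51 − 105.6 + 165 + 60 = 170.4.
∂Q_d/∂P_o = +4, so E_xy = 4·(15/170.4) ≈ 0.35.
E_xy > 0: the goods are substitutes.

0.35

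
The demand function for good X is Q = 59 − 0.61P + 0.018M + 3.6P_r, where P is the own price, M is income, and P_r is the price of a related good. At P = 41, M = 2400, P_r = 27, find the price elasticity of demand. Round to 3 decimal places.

Evaluating quantity at (P, M, P_r) gives Q = 59 − 0.61(41) + 0.018(2400) + 3.6(27) = 59 − 25.01 + 43.2 + 97.2 = 174.39.
∂Q/∂P = −0.61, so E_p = (−0.61)·(41/174.39) ≈ -0.143.
|E_p| < 1: demand is inelastic.

-0.143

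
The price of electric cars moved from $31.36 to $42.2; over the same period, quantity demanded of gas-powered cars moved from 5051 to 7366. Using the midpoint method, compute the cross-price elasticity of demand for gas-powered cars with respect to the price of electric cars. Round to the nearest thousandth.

1.265

%ΔQ_x = (7366 − 5051)/[(5051+7366)/2] = 2315/6208.5 ≈ 0.3729.
%ΔP_y = (42.2 − 31.36)/[(31.36+42.2)/2] ≈ 0.2947.
E_xy = 0.3729/0.2947 ≈ 1.265.
E_xy > 0, so gas-powered cars and electric cars are substitutes.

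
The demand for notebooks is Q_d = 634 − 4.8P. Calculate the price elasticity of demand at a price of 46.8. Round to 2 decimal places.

At P = 46.8, Q_d = 409.36.
dQ_d/dP = −4.8.
Point elasticity E = (dQ_d/dP)·(P/Q_d) = -4.8 × 46.8/409.36 ≈ -0.55.
|E| < 1, so demand is inelastic at this price.

-0.55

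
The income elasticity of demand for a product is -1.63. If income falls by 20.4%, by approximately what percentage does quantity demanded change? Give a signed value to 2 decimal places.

%ΔQ ≈ E × %ΔI = (-1.63) × (-20.4%) ≈ 33.25%.

33.25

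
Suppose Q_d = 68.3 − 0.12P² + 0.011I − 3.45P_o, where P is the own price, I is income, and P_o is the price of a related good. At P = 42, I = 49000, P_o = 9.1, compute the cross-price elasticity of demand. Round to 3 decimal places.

-0.086

First evaluate Q_d: 68.3 − 0.12(42)² + 0.011(49000) − 3.45(9.1) = 68.3 − 211.68 + 539 − 31.395 = 364.225.
∂Q_d/∂P_o = −3.45, so E_xy = -3.45·(9.1/364.225) ≈ -0.086.
E_xy < 0: the goods are complements.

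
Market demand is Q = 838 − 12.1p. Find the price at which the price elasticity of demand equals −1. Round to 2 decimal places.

34.63

For linear demand Q = a − bp, E = −bp/(a − bp). |E| = 1 ⇒ bp = a − bp ⇒ p = a/(2b).
p = 838/(2·12.1) ≈ 34.63.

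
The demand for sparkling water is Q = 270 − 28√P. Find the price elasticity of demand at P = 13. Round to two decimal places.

At P = 13, Q = 169.0446.
dQ/dP = −28/(2√P) = −28/(2·3.6056).
Point elasticity E = (dQ/dP)·(P/Q) = -3.8829 × 13/169.0446 ≈ -0.30.
|E| < 1, so demand is inelastic at this price.

-0.30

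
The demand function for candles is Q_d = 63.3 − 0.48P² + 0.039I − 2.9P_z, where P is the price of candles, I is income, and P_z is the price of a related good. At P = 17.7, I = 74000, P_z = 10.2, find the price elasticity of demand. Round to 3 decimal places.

-0.109

At the given point, Q_d = 63.3 − 0.48(17.7)² + 0.039(74000) − 2.9(10.2) = 63.3 − 150.3792 + 2886 − 29.58 = 2769.3408.
∂Q_d/∂P = −2·0.48·P = -16.992, so E_p = -16.992·(17.7/2769.3408) ≈ -0.109.
|E_p| < 1: demand is inelastic.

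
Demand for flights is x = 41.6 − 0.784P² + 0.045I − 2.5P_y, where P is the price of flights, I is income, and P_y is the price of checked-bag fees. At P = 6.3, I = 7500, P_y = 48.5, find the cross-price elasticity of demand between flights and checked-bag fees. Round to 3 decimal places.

First evaluate x: 41.6 − 0.784(6.3)² + 0.045(7500) − 2.5(48.5) = 41.6 − 31.117 + 337.5 − 121.25 = 226.733.
∂x/∂P_y = −2.5, so E_xy = -2.5·(48.5/226.733) ≈ -0.535.
E_xy < 0: the goods are complements.

-0.535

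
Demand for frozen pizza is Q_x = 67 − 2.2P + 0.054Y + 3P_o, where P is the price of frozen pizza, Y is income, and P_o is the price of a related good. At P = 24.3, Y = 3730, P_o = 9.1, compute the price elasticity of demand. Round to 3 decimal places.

-0.221

Substituting, Q_x = 67 − 2.2(24.3) + 0.054(3730) + 3(9.1) = 67 − 53.46 + 201.42 + 27.3 = 242.26.
∂Q_x/∂P = −2.2, so E_p = (−2.2)·(24.3/242.26) ≈ -0.221.
|E_p| < 1: demand is inelastic.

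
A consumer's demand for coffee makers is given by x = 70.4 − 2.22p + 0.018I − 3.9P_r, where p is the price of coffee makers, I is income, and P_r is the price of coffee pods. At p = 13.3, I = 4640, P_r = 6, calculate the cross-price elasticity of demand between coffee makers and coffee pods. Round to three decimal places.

x = 70.4 − 2.22(13.3) + 0.018(4640) − 3.9(6) = 70.4 − 29.526 + 83.52 − 23.4 = 100.994.
∂x/∂P_r = −3.9, so E_xy = -3.9·(6/100.994) ≈ -0.232.
E_xy < 0: the goods are complements.

-0.232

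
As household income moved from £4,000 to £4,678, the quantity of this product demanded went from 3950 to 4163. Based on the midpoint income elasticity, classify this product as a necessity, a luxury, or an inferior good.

necessity

%ΔQ = (4163 − 3950)/[(3950+4163)/2] = 213/4056.5 ≈ 0.0525.
%ΔY = (4,678 − 4,000)/[(4,000+4,678)/2] = 678/4339 ≈ 0.1563.
E_I = %ΔQ/%ΔY ≈ 0.336.
E_I ∈ (0,1): normal good (necessity).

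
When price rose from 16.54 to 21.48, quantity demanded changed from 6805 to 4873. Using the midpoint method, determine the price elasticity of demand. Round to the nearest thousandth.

%Δq = (4873 − 6805)/[(6805 + 4873)/2] = -1932/5839 ≈ -0.3309.
%ΔP = (21.48 − 16.54)/[(16.54 + 21.48)/2] = 4.94/19.01 ≈ 0.2599.
Arc elasticity E = %Δq/%ΔP ≈ -0.3309/0.2599 ≈ -1.273.
|E| > 1: demand is elastic over this range.

-1.273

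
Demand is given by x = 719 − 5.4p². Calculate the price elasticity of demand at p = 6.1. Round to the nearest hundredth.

At p = 6.1, x = 518.066.
dx/dp = −2·5.4·p = −65.88.
Point elasticity E = (dx/dp)·(p/x) = -65.88 × 6.1/518.066 ≈ -0.78.
|E| < 1, so demand is inelastic at this price.

-0.78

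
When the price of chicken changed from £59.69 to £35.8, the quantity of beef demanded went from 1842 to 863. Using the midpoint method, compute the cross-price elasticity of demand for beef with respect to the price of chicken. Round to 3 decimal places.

%ΔQ_x = (863 − 1842)/[(1842+863)/2] = -979/1352.5 ≈ -0.7238.
%ΔP_y = (35.8 − 59.69)/[(59.69+35.8)/2] ≈ -0.5004.
E_xy = -0.7238/-0.5004 ≈ 1.447.
E_xy > 0, so beef and chicken are substitutes.

1.447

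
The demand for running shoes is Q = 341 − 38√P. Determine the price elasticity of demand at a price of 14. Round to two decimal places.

At P = 14, Q = 198.817.
dQ/dP = −38/(2√P) = −38/(2·3.7417).
Point elasticity E = (dQ/dP)·(P/Q) = -5.078 × 14/198.817 ≈ -0.36.
|E| < 1, so demand is inelastic at this price.

-0.36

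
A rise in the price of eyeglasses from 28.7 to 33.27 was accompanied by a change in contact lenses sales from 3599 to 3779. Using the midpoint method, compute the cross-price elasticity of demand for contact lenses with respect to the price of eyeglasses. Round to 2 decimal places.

0.33

%ΔQ_x = (3779 − 3599)/[(3599+3779)/2] = 180/3689 ≈ 0.0488.
%ΔP_y = (33.27 − 28.7)/[(28.7+33.27)/2] ≈ 0.1475.
E_xy = 0.0488/0.1475 ≈ 0.33.
E_xy > 0, so contact lenses and eyeglasses are substitutes.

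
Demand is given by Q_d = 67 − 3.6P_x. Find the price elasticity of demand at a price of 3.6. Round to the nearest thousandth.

-0.240

At P_x = 3.6, Q_d = 54.04.
dQ_d/dP_x = −3.6.
Point elasticity E = (dQ_d/dP_x)·(P_x/Q_d) = -3.6 × 3.6/54.04 ≈ -0.240.
|E| < 1, so demand is inelastic at this price.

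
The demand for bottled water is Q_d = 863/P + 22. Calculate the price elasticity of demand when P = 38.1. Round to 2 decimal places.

-0.51

At P = 38.1, Q_d = 44.6509.
dQ_d/dP = −863/P² = −0.5945.
Point elasticity E = (dQ_d/dP)·(P/Q_d) = -0.5945 × 38.1/44.6509 ≈ -0.51.
|E| < 1, so demand is inelastic at this price.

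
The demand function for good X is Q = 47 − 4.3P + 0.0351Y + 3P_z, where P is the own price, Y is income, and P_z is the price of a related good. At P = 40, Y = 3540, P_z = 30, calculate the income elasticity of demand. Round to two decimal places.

1.39

At the given point, Q = 47 − 4.3(40) + 0.0351(3540) + 3(30) = 47 − 172 + 124.254 + 90 = 89.254.
∂Q/∂Y = +0.0351, so E_I = 0.0351·(3540/89.254) ≈ 1.39.
E_I > 1: normal good (luxury).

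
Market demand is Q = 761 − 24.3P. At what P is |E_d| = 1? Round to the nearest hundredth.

15.66

For linear demand Q = a − bP, E = −bP/(a − bP). |E| = 1 ⇒ bP = a − bP ⇒ P = a/(2b).
P = 761/(2·24.3) ≈ 15.66.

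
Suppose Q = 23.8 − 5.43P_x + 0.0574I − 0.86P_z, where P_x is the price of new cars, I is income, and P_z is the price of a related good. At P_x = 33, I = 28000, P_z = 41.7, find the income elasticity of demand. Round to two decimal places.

At the given point, Q = 23.8 − 5.43(33) + 0.0574(28000) − 0.86(41.7) = 23.8 − 179.19 + 1607.2 − 35.862 = 1415.948.
∂Q/∂I = +0.0574, so E_I = 0.0574·(28000/1415.948) ≈ 1.14.
E_I > 1: normal good (luxury).

1.14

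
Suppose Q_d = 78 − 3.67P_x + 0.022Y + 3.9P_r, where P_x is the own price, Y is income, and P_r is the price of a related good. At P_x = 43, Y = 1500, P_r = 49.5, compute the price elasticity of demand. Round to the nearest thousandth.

First evaluate Q_d: 78 − 3.67(43) + 0.022(1500) + 3.9(49.5) = 78 − 157.81 + 33 + 193.05 = 146.24.
∂Q_d/∂P_x = −3.67, so E_p = (−3.67)·(43/146.24) ≈ -1.079.
|E_p| > 1: demand is elastic.

-1.079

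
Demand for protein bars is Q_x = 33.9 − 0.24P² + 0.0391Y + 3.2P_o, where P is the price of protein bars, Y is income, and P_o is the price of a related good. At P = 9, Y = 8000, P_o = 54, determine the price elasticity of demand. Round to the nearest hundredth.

Evaluating quantity at (P, Y, P_o) gives Q_x = 33.9 − 0.24(9)² + 0.0391(8000) + 3.2(54) = 33.9 − 19.44 + 312.8 + 172.8 = 500.06.
∂Q_x/∂P = −2·0.24·P = -4.32, so E_p = -4.32·(9/500.06) ≈ -0.08.
|E_p| < 1: demand is inelastic.

-0.08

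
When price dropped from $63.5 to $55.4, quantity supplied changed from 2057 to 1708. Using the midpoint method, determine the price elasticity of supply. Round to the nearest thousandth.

1.361

%ΔQ = (1708 − 2057)/[(2057 + 1708)/2] = -349/1882.5 ≈ -0.1854.
%Δp = (55.4 − 63.5)/[(63.5 + 55.4)/2] = -8.1/59.45 ≈ -0.1362.
Arc elasticity E = %ΔQ/%Δp ≈ -0.1854/-0.1362 ≈ 1.361.
|E| > 1: supply is elastic over this range.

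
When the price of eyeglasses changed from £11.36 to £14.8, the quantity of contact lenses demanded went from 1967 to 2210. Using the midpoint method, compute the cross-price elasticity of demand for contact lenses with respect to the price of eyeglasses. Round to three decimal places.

%ΔQ_x = (2210 − 1967)/[(1967+2210)/2] = 243/2088.5 ≈ 0.1164.
%ΔP_y = (14.8 − 11.36)/[(11.36+14.8)/2] ≈ 0.2630.
E_xy = 0.1164/0.2630 ≈ 0.442.
E_xy > 0, so contact lenses and eyeglasses are substitutes.

0.442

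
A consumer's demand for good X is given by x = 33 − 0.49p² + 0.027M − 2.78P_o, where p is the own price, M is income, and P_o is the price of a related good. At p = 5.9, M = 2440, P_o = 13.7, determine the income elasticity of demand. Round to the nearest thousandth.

1.506

Evaluating quantity at (p, M, P_o) gives x = 33 − 0.49(5.9)² + 0.027(2440) − 2.78(13.7) = 33 − 17.0569 + 65.88 − 38.086 = 43.7371.
∂x/∂M = +0.027, so E_I = 0.027·(2440/43.7371) ≈ 1.506.
E_I > 1: normal good (luxury).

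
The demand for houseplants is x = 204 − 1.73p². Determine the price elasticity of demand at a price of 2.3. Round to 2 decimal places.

-0.09

At p = 2.3, x = 194.8483.
dx/dp = −2·1.73·p = −7.958.
Point elasticity E = (dx/dp)·(p/x) = -7.958 × 2.3/194.8483 ≈ -0.09.
|E| < 1, so demand is inelastic at this price.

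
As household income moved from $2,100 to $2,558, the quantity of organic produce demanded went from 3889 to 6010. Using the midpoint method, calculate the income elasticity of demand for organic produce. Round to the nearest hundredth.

2.18

%ΔQ = (6010 − 3889)/[(3889+6010)/2] = 2121/4949.5 ≈ 0.4285.
%ΔI = (2,558 − 2,100)/[(2,100+2,558)/2] = 458/2329 ≈ 0.1967.
E_I = %ΔQ/%ΔI ≈ 2.18.
E_I > 1: normal good (luxury).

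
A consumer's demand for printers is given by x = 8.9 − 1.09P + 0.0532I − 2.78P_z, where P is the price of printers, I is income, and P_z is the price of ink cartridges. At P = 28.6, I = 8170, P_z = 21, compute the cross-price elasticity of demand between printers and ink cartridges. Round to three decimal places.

-0.165

x = 8.9 − 1.09(28.6) + 0.0532(8170) − 2.78(21) = 8.9 − 31.174 + 434.644 − 58.38 = 353.99.
∂x/∂P_z = −2.78, so E_xy = -2.78·(21/353.99) ≈ -0.165.
E_xy < 0: the goods are complements.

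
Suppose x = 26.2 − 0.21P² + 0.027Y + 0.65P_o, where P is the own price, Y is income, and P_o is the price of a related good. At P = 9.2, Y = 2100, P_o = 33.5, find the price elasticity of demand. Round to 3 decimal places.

-0.409

Substituting, x = 26.2 − 0.21(9.2)² + 0.027(2100) + 0.65(33.5) = 26.2 − 17.7744 + 56.7 + 21.775 = 86.9006.
∂x/∂P = −2·0.21·P = -3.864, so E_p = -3.864·(9.2/86.9006) ≈ -0.409.
|E_p| < 1: demand is inelastic.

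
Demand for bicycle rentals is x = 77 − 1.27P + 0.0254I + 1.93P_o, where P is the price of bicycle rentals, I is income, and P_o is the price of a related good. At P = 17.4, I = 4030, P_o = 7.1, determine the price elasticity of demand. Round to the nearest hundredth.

First evaluate x: 77 − 1.27(17.4) + 0.0254(4030) + 1.93(7.1) = 77 − 22.098 + 102.362 + 13.703 = 170.967.
∂x/∂P = −1.27, so E_p = (−1.27)·(17.4/170.967) ≈ -0.13.
|E_p| < 1: demand is inelastic.

-0.13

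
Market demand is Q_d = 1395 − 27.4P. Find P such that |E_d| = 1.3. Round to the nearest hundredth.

Set −bP/(a − bP) = −1.3 ⇒ bP = 1.3(a − bP) ⇒ bP(1+1.3) = 1.3·a.
P = 1.3·1395/(27.4·2.3) ≈ 28.78.

28.78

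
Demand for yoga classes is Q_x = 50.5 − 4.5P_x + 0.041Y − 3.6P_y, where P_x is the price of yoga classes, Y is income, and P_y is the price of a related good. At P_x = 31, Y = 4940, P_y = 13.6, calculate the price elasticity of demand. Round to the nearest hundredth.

First evaluate Q_x: 50.5 − 4.5(31) + 0.041(4940) − 3.6(13.6) = 50.5 − 139.5 + 202.54 − 48.96 = 64.58.
∂Q_x/∂P_x = −4.5, so E_p = (−4.5)·(31/64.58) ≈ -2.16.
|E_p| > 1: demand is elastic.

-2.16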